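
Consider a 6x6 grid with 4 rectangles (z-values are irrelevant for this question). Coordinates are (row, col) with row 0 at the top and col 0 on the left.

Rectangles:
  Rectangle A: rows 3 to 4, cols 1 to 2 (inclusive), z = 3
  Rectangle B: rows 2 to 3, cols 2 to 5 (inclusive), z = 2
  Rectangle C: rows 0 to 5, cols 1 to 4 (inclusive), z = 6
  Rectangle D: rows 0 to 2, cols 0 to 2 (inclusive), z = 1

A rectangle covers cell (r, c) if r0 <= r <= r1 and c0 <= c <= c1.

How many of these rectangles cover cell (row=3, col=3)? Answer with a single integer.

Answer: 2

Derivation:
Check cell (3,3):
  A: rows 3-4 cols 1-2 -> outside (col miss)
  B: rows 2-3 cols 2-5 -> covers
  C: rows 0-5 cols 1-4 -> covers
  D: rows 0-2 cols 0-2 -> outside (row miss)
Count covering = 2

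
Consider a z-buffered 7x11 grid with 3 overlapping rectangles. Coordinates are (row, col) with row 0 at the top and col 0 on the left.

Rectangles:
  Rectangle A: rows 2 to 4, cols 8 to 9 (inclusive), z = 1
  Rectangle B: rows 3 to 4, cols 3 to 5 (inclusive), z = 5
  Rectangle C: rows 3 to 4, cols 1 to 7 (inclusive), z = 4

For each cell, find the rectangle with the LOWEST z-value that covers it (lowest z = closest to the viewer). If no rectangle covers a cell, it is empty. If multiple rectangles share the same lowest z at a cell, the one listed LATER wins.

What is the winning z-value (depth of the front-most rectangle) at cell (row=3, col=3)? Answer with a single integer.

Check cell (3,3):
  A: rows 2-4 cols 8-9 -> outside (col miss)
  B: rows 3-4 cols 3-5 z=5 -> covers; best now B (z=5)
  C: rows 3-4 cols 1-7 z=4 -> covers; best now C (z=4)
Winner: C at z=4

Answer: 4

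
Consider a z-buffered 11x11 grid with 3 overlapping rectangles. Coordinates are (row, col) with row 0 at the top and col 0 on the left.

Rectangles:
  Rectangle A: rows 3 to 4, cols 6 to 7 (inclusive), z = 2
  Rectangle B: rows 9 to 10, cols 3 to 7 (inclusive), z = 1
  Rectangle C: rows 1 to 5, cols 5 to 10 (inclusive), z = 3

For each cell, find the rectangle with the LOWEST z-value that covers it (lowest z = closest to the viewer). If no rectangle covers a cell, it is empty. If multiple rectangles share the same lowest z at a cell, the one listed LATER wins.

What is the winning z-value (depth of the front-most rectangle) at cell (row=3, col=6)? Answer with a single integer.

Answer: 2

Derivation:
Check cell (3,6):
  A: rows 3-4 cols 6-7 z=2 -> covers; best now A (z=2)
  B: rows 9-10 cols 3-7 -> outside (row miss)
  C: rows 1-5 cols 5-10 z=3 -> covers; best now A (z=2)
Winner: A at z=2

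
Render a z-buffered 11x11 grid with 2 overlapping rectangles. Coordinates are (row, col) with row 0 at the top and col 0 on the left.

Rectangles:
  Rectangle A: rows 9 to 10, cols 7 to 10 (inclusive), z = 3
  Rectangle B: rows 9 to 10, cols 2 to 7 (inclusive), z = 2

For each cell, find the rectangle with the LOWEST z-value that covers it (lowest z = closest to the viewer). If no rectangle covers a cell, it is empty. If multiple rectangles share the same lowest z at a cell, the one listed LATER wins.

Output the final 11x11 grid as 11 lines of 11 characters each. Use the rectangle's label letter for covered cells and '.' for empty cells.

...........
...........
...........
...........
...........
...........
...........
...........
...........
..BBBBBBAAA
..BBBBBBAAA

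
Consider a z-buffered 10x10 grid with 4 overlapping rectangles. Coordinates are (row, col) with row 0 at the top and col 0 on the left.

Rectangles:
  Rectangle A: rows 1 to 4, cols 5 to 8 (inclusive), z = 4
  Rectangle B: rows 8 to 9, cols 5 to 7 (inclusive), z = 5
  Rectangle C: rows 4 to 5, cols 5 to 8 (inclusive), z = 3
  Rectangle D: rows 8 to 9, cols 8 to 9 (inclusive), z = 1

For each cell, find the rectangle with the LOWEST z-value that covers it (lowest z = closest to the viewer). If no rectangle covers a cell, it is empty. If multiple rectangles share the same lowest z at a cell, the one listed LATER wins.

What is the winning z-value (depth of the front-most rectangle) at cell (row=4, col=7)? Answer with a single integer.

Check cell (4,7):
  A: rows 1-4 cols 5-8 z=4 -> covers; best now A (z=4)
  B: rows 8-9 cols 5-7 -> outside (row miss)
  C: rows 4-5 cols 5-8 z=3 -> covers; best now C (z=3)
  D: rows 8-9 cols 8-9 -> outside (row miss)
Winner: C at z=3

Answer: 3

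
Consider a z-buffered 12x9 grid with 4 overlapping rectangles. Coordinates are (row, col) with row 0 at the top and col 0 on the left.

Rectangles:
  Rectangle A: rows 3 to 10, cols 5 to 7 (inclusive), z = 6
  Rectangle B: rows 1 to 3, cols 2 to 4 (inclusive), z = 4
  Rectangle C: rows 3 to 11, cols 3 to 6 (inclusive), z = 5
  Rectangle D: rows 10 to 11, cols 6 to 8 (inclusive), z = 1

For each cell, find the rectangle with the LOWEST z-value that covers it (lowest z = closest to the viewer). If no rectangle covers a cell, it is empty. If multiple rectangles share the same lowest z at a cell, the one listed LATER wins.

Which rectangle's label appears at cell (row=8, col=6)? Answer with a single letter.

Check cell (8,6):
  A: rows 3-10 cols 5-7 z=6 -> covers; best now A (z=6)
  B: rows 1-3 cols 2-4 -> outside (row miss)
  C: rows 3-11 cols 3-6 z=5 -> covers; best now C (z=5)
  D: rows 10-11 cols 6-8 -> outside (row miss)
Winner: C at z=5

Answer: C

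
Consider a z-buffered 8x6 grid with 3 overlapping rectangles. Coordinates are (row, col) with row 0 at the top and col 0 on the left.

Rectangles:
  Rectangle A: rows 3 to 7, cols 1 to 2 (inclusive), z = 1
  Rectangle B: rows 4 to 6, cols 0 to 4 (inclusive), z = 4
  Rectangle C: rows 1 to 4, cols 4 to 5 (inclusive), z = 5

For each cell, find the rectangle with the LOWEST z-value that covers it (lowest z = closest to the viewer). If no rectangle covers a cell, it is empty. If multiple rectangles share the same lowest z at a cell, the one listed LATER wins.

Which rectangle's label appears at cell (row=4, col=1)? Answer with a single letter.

Answer: A

Derivation:
Check cell (4,1):
  A: rows 3-7 cols 1-2 z=1 -> covers; best now A (z=1)
  B: rows 4-6 cols 0-4 z=4 -> covers; best now A (z=1)
  C: rows 1-4 cols 4-5 -> outside (col miss)
Winner: A at z=1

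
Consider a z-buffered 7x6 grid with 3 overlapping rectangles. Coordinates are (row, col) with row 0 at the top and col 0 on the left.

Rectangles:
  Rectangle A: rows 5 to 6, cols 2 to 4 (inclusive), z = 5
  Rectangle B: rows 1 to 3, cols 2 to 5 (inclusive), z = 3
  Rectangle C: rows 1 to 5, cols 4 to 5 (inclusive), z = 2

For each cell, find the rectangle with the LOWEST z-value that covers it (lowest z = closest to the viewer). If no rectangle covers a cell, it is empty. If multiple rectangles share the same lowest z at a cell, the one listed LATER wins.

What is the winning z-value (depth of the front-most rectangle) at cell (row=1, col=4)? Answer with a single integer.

Check cell (1,4):
  A: rows 5-6 cols 2-4 -> outside (row miss)
  B: rows 1-3 cols 2-5 z=3 -> covers; best now B (z=3)
  C: rows 1-5 cols 4-5 z=2 -> covers; best now C (z=2)
Winner: C at z=2

Answer: 2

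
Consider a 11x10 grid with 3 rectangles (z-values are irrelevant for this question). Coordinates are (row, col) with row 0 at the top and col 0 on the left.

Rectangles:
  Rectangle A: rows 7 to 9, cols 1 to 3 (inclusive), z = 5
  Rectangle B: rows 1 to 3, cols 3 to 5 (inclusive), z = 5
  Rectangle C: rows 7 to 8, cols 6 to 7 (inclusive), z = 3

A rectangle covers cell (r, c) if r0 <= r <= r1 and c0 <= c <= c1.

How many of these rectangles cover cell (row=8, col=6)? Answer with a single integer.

Answer: 1

Derivation:
Check cell (8,6):
  A: rows 7-9 cols 1-3 -> outside (col miss)
  B: rows 1-3 cols 3-5 -> outside (row miss)
  C: rows 7-8 cols 6-7 -> covers
Count covering = 1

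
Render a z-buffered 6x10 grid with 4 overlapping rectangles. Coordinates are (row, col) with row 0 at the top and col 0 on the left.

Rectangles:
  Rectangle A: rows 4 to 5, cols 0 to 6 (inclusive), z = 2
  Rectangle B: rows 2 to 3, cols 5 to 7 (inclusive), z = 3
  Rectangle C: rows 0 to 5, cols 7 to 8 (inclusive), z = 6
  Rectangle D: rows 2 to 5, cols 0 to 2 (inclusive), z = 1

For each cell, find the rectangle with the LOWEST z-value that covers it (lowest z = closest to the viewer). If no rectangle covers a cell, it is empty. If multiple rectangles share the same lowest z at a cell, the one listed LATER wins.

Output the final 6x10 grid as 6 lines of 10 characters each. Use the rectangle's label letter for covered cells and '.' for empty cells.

.......CC.
.......CC.
DDD..BBBC.
DDD..BBBC.
DDDAAAACC.
DDDAAAACC.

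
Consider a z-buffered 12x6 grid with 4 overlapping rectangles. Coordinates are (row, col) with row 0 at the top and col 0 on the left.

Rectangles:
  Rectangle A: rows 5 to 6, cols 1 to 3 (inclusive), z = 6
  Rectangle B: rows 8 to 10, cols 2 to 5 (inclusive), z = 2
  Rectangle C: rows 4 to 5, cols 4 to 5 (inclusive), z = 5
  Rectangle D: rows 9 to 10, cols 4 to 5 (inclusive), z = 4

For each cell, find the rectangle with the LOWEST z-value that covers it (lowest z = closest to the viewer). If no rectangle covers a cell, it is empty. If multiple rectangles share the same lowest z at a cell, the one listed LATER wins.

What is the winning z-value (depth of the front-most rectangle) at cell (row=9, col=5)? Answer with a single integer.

Answer: 2

Derivation:
Check cell (9,5):
  A: rows 5-6 cols 1-3 -> outside (row miss)
  B: rows 8-10 cols 2-5 z=2 -> covers; best now B (z=2)
  C: rows 4-5 cols 4-5 -> outside (row miss)
  D: rows 9-10 cols 4-5 z=4 -> covers; best now B (z=2)
Winner: B at z=2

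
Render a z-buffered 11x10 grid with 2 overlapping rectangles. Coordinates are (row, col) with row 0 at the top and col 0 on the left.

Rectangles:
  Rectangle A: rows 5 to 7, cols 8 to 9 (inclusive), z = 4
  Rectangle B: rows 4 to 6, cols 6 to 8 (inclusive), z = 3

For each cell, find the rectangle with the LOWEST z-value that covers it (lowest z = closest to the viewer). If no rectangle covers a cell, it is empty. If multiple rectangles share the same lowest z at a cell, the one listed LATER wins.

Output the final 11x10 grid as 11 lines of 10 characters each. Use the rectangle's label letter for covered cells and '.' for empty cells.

..........
..........
..........
..........
......BBB.
......BBBA
......BBBA
........AA
..........
..........
..........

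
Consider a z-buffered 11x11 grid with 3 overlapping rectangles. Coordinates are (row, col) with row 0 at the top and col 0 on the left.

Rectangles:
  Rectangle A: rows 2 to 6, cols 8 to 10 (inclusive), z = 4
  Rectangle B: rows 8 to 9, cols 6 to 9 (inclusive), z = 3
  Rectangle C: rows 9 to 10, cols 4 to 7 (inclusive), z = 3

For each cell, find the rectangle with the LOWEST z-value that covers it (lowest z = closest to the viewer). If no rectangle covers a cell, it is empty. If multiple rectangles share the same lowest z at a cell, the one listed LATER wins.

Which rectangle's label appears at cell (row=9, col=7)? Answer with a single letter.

Check cell (9,7):
  A: rows 2-6 cols 8-10 -> outside (row miss)
  B: rows 8-9 cols 6-9 z=3 -> covers; best now B (z=3)
  C: rows 9-10 cols 4-7 z=3 -> covers; best now C (z=3)
Winner: C at z=3

Answer: C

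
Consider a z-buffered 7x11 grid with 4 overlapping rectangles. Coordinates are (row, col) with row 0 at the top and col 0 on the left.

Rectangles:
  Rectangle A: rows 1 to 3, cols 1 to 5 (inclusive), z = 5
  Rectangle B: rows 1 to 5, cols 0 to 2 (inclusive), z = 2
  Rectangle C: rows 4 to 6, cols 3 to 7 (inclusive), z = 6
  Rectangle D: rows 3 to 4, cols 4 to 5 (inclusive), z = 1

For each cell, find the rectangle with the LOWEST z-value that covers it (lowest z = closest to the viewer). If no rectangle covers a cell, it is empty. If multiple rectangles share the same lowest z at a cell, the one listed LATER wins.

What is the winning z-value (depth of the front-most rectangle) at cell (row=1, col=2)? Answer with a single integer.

Check cell (1,2):
  A: rows 1-3 cols 1-5 z=5 -> covers; best now A (z=5)
  B: rows 1-5 cols 0-2 z=2 -> covers; best now B (z=2)
  C: rows 4-6 cols 3-7 -> outside (row miss)
  D: rows 3-4 cols 4-5 -> outside (row miss)
Winner: B at z=2

Answer: 2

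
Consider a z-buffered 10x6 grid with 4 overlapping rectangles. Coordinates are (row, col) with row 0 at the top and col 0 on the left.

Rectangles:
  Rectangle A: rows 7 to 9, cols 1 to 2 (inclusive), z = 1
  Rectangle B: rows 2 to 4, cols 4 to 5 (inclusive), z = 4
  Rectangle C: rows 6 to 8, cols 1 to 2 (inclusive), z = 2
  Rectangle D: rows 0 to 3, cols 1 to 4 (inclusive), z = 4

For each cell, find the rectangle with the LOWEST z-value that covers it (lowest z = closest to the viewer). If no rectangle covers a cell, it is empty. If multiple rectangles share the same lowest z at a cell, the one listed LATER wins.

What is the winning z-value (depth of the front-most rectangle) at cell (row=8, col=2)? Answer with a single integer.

Answer: 1

Derivation:
Check cell (8,2):
  A: rows 7-9 cols 1-2 z=1 -> covers; best now A (z=1)
  B: rows 2-4 cols 4-5 -> outside (row miss)
  C: rows 6-8 cols 1-2 z=2 -> covers; best now A (z=1)
  D: rows 0-3 cols 1-4 -> outside (row miss)
Winner: A at z=1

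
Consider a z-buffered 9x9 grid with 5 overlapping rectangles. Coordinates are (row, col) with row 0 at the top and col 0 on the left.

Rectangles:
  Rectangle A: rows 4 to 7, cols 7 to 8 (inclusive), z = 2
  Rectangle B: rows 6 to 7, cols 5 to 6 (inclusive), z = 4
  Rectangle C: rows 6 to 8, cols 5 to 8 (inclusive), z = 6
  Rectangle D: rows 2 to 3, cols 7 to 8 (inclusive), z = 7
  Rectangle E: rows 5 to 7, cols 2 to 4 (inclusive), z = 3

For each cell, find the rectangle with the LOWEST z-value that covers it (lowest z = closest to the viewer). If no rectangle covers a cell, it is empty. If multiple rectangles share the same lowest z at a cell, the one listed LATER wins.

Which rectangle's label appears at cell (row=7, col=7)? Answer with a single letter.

Answer: A

Derivation:
Check cell (7,7):
  A: rows 4-7 cols 7-8 z=2 -> covers; best now A (z=2)
  B: rows 6-7 cols 5-6 -> outside (col miss)
  C: rows 6-8 cols 5-8 z=6 -> covers; best now A (z=2)
  D: rows 2-3 cols 7-8 -> outside (row miss)
  E: rows 5-7 cols 2-4 -> outside (col miss)
Winner: A at z=2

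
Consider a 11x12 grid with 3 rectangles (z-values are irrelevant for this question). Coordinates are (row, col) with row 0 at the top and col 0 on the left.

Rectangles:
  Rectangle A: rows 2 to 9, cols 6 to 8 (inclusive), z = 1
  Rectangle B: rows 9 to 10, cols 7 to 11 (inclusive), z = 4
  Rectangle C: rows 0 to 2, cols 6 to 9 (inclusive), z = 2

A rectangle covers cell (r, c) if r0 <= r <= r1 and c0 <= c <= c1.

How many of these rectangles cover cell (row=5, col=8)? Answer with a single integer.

Answer: 1

Derivation:
Check cell (5,8):
  A: rows 2-9 cols 6-8 -> covers
  B: rows 9-10 cols 7-11 -> outside (row miss)
  C: rows 0-2 cols 6-9 -> outside (row miss)
Count covering = 1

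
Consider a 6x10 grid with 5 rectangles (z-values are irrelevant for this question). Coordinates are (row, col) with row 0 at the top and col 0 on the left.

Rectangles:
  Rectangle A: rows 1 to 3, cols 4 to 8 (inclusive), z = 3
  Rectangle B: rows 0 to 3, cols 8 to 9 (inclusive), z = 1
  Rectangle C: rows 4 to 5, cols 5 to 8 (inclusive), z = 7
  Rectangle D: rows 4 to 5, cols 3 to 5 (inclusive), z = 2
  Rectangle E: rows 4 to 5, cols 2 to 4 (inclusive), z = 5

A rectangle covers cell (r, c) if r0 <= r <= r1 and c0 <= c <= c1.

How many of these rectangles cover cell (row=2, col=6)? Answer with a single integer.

Answer: 1

Derivation:
Check cell (2,6):
  A: rows 1-3 cols 4-8 -> covers
  B: rows 0-3 cols 8-9 -> outside (col miss)
  C: rows 4-5 cols 5-8 -> outside (row miss)
  D: rows 4-5 cols 3-5 -> outside (row miss)
  E: rows 4-5 cols 2-4 -> outside (row miss)
Count covering = 1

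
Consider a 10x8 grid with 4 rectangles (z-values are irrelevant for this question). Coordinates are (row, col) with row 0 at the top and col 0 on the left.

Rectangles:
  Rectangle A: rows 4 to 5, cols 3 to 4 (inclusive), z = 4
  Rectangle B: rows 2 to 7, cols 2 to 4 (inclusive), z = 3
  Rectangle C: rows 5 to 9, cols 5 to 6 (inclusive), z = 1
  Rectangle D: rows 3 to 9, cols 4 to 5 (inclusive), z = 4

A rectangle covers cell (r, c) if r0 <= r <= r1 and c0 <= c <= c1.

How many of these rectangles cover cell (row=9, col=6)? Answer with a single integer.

Answer: 1

Derivation:
Check cell (9,6):
  A: rows 4-5 cols 3-4 -> outside (row miss)
  B: rows 2-7 cols 2-4 -> outside (row miss)
  C: rows 5-9 cols 5-6 -> covers
  D: rows 3-9 cols 4-5 -> outside (col miss)
Count covering = 1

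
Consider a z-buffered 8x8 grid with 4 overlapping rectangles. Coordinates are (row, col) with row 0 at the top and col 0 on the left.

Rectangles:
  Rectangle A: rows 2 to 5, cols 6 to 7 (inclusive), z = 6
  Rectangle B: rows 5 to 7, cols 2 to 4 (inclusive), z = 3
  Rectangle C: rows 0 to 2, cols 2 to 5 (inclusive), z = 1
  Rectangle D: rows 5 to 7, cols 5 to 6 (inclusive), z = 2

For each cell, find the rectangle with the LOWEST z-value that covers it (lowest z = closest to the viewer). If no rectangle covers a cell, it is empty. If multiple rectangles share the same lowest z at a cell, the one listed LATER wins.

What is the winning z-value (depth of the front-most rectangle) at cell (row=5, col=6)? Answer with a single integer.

Check cell (5,6):
  A: rows 2-5 cols 6-7 z=6 -> covers; best now A (z=6)
  B: rows 5-7 cols 2-4 -> outside (col miss)
  C: rows 0-2 cols 2-5 -> outside (row miss)
  D: rows 5-7 cols 5-6 z=2 -> covers; best now D (z=2)
Winner: D at z=2

Answer: 2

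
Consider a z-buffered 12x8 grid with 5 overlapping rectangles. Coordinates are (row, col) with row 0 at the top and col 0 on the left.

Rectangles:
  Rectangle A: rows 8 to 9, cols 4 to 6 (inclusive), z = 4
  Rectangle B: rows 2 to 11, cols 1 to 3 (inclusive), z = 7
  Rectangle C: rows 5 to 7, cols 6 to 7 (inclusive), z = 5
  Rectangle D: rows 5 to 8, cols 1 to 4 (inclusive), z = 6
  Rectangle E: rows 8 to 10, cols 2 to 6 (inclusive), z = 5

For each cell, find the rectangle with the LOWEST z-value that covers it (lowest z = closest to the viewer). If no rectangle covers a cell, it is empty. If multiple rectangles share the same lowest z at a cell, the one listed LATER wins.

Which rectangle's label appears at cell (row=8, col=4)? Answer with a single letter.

Answer: A

Derivation:
Check cell (8,4):
  A: rows 8-9 cols 4-6 z=4 -> covers; best now A (z=4)
  B: rows 2-11 cols 1-3 -> outside (col miss)
  C: rows 5-7 cols 6-7 -> outside (row miss)
  D: rows 5-8 cols 1-4 z=6 -> covers; best now A (z=4)
  E: rows 8-10 cols 2-6 z=5 -> covers; best now A (z=4)
Winner: A at z=4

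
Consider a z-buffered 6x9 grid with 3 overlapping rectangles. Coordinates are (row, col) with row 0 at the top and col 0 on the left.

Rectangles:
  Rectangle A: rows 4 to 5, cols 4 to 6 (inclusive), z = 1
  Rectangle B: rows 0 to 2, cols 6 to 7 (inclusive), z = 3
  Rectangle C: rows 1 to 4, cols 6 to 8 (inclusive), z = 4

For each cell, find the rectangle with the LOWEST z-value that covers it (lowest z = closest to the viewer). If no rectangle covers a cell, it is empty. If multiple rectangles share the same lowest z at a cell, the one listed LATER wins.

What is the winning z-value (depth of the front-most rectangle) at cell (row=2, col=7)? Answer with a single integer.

Check cell (2,7):
  A: rows 4-5 cols 4-6 -> outside (row miss)
  B: rows 0-2 cols 6-7 z=3 -> covers; best now B (z=3)
  C: rows 1-4 cols 6-8 z=4 -> covers; best now B (z=3)
Winner: B at z=3

Answer: 3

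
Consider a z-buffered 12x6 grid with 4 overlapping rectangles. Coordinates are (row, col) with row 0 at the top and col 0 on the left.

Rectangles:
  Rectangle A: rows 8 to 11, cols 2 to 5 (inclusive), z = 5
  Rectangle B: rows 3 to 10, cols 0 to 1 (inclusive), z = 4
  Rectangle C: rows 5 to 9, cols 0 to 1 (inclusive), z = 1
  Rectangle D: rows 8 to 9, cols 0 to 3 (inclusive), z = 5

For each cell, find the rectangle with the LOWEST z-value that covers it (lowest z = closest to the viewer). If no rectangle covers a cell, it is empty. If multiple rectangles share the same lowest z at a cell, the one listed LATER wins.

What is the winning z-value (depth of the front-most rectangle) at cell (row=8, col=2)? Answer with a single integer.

Check cell (8,2):
  A: rows 8-11 cols 2-5 z=5 -> covers; best now A (z=5)
  B: rows 3-10 cols 0-1 -> outside (col miss)
  C: rows 5-9 cols 0-1 -> outside (col miss)
  D: rows 8-9 cols 0-3 z=5 -> covers; best now D (z=5)
Winner: D at z=5

Answer: 5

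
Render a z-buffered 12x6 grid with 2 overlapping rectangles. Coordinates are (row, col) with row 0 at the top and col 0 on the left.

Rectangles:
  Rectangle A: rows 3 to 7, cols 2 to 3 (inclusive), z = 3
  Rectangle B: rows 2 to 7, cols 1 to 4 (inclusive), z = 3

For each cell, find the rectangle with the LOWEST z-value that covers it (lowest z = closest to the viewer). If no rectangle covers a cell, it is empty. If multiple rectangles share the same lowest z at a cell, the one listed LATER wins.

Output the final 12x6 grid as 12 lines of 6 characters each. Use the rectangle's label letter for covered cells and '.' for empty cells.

......
......
.BBBB.
.BBBB.
.BBBB.
.BBBB.
.BBBB.
.BBBB.
......
......
......
......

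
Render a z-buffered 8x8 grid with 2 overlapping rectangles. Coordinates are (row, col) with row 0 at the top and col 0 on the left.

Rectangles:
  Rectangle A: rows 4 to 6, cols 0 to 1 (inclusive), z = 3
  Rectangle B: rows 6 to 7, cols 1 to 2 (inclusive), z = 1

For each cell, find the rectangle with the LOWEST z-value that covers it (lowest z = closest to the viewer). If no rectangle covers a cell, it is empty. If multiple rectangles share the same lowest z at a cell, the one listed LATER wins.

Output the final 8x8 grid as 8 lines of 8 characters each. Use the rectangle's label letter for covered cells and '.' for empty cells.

........
........
........
........
AA......
AA......
ABB.....
.BB.....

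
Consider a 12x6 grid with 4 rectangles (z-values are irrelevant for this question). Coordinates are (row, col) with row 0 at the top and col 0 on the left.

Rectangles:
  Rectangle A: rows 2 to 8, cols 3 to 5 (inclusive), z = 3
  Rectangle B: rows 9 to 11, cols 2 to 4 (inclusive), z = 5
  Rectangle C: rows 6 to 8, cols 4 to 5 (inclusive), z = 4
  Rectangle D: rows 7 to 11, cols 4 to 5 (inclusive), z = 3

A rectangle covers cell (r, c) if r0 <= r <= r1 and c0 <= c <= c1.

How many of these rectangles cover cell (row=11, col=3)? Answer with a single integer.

Answer: 1

Derivation:
Check cell (11,3):
  A: rows 2-8 cols 3-5 -> outside (row miss)
  B: rows 9-11 cols 2-4 -> covers
  C: rows 6-8 cols 4-5 -> outside (row miss)
  D: rows 7-11 cols 4-5 -> outside (col miss)
Count covering = 1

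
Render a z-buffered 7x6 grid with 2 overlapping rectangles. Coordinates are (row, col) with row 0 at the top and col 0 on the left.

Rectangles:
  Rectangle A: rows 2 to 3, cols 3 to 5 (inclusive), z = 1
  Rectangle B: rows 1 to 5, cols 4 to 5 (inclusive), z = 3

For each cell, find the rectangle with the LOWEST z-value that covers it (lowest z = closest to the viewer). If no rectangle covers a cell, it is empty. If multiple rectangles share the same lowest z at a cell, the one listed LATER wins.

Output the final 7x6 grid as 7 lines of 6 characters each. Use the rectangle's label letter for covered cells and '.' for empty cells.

......
....BB
...AAA
...AAA
....BB
....BB
......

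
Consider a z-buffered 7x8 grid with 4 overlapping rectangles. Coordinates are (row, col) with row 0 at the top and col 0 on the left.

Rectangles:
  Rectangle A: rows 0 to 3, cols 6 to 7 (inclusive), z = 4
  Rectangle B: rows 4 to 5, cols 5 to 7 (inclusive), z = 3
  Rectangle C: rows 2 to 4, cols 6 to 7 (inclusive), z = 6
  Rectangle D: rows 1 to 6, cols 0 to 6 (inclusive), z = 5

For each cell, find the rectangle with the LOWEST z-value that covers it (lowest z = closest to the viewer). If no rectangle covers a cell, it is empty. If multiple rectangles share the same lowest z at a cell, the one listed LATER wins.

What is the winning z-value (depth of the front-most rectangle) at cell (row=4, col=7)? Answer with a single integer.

Check cell (4,7):
  A: rows 0-3 cols 6-7 -> outside (row miss)
  B: rows 4-5 cols 5-7 z=3 -> covers; best now B (z=3)
  C: rows 2-4 cols 6-7 z=6 -> covers; best now B (z=3)
  D: rows 1-6 cols 0-6 -> outside (col miss)
Winner: B at z=3

Answer: 3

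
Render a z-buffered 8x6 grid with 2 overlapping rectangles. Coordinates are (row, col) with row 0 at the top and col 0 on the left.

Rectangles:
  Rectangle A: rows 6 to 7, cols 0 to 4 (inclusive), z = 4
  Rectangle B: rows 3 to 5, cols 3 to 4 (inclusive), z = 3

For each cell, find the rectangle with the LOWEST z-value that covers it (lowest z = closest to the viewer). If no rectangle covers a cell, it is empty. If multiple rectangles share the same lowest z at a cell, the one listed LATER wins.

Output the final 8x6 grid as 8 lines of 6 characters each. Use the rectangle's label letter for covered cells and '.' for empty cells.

......
......
......
...BB.
...BB.
...BB.
AAAAA.
AAAAA.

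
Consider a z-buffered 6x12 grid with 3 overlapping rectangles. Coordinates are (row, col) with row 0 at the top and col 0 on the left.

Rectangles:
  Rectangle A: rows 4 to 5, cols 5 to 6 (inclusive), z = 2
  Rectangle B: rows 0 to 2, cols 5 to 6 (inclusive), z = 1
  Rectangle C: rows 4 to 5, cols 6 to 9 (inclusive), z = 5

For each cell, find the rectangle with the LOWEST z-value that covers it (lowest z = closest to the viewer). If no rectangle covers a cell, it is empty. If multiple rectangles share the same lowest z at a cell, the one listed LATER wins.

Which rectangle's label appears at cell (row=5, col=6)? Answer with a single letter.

Check cell (5,6):
  A: rows 4-5 cols 5-6 z=2 -> covers; best now A (z=2)
  B: rows 0-2 cols 5-6 -> outside (row miss)
  C: rows 4-5 cols 6-9 z=5 -> covers; best now A (z=2)
Winner: A at z=2

Answer: A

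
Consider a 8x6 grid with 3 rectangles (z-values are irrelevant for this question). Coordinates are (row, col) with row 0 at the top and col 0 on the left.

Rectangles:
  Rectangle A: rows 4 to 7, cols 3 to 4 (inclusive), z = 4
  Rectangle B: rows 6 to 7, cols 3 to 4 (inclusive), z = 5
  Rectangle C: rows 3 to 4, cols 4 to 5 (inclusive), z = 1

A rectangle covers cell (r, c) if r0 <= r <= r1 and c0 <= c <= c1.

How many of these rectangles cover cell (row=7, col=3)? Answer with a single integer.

Answer: 2

Derivation:
Check cell (7,3):
  A: rows 4-7 cols 3-4 -> covers
  B: rows 6-7 cols 3-4 -> covers
  C: rows 3-4 cols 4-5 -> outside (row miss)
Count covering = 2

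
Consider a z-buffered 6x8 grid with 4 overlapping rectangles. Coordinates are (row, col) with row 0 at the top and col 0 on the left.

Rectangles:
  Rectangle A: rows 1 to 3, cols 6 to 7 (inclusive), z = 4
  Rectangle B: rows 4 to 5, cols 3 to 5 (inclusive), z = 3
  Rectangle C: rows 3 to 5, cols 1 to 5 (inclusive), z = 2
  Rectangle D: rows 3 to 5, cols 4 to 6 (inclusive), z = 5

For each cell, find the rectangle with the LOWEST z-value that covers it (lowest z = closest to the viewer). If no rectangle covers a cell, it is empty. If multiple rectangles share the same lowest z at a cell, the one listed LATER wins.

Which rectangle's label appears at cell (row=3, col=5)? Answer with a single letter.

Answer: C

Derivation:
Check cell (3,5):
  A: rows 1-3 cols 6-7 -> outside (col miss)
  B: rows 4-5 cols 3-5 -> outside (row miss)
  C: rows 3-5 cols 1-5 z=2 -> covers; best now C (z=2)
  D: rows 3-5 cols 4-6 z=5 -> covers; best now C (z=2)
Winner: C at z=2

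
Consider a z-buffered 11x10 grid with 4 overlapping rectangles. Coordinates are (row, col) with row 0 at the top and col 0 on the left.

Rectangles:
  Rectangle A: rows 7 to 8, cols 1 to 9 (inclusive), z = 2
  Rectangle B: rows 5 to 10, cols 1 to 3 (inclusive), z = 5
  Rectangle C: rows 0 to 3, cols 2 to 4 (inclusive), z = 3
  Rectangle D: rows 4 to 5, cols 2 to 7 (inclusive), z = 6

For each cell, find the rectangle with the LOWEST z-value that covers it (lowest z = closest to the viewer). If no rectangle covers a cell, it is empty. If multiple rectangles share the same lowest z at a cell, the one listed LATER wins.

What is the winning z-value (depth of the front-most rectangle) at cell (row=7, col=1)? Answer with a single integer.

Check cell (7,1):
  A: rows 7-8 cols 1-9 z=2 -> covers; best now A (z=2)
  B: rows 5-10 cols 1-3 z=5 -> covers; best now A (z=2)
  C: rows 0-3 cols 2-4 -> outside (row miss)
  D: rows 4-5 cols 2-7 -> outside (row miss)
Winner: A at z=2

Answer: 2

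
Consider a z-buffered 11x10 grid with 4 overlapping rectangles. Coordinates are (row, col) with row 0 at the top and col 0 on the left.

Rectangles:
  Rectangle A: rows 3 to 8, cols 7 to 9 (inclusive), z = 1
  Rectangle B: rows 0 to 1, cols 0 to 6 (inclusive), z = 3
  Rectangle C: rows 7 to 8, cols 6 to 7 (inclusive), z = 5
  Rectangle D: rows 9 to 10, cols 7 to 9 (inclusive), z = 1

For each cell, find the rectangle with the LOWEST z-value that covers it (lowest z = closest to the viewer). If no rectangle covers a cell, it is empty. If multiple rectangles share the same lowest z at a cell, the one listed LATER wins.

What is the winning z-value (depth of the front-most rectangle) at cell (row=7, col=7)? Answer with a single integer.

Check cell (7,7):
  A: rows 3-8 cols 7-9 z=1 -> covers; best now A (z=1)
  B: rows 0-1 cols 0-6 -> outside (row miss)
  C: rows 7-8 cols 6-7 z=5 -> covers; best now A (z=1)
  D: rows 9-10 cols 7-9 -> outside (row miss)
Winner: A at z=1

Answer: 1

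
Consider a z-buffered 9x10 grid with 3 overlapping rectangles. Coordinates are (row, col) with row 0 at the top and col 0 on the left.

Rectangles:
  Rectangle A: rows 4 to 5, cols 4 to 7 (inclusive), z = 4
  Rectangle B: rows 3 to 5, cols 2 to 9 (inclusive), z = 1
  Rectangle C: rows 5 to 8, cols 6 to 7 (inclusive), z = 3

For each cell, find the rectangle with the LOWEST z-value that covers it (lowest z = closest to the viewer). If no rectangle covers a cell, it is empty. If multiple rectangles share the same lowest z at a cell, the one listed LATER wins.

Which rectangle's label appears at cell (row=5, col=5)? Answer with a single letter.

Answer: B

Derivation:
Check cell (5,5):
  A: rows 4-5 cols 4-7 z=4 -> covers; best now A (z=4)
  B: rows 3-5 cols 2-9 z=1 -> covers; best now B (z=1)
  C: rows 5-8 cols 6-7 -> outside (col miss)
Winner: B at z=1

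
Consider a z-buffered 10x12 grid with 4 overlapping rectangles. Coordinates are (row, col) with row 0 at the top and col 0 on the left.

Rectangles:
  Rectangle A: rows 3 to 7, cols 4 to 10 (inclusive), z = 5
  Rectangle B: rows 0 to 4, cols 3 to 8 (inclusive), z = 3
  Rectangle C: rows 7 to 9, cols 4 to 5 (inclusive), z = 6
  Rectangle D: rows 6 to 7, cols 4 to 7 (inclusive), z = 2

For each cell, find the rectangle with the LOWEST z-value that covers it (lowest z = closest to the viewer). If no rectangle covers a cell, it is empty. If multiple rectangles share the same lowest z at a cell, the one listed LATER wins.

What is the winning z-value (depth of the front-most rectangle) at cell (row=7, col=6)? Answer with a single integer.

Answer: 2

Derivation:
Check cell (7,6):
  A: rows 3-7 cols 4-10 z=5 -> covers; best now A (z=5)
  B: rows 0-4 cols 3-8 -> outside (row miss)
  C: rows 7-9 cols 4-5 -> outside (col miss)
  D: rows 6-7 cols 4-7 z=2 -> covers; best now D (z=2)
Winner: D at z=2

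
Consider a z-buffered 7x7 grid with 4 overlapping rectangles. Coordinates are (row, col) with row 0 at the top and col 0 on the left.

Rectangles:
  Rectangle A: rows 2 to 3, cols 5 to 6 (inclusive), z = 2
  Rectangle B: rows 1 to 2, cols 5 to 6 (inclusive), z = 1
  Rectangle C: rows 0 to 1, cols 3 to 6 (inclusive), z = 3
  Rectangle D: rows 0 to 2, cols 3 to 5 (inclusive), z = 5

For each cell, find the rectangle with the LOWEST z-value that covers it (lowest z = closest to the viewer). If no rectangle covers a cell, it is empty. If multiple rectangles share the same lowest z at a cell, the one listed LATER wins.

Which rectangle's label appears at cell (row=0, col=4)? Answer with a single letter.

Answer: C

Derivation:
Check cell (0,4):
  A: rows 2-3 cols 5-6 -> outside (row miss)
  B: rows 1-2 cols 5-6 -> outside (row miss)
  C: rows 0-1 cols 3-6 z=3 -> covers; best now C (z=3)
  D: rows 0-2 cols 3-5 z=5 -> covers; best now C (z=3)
Winner: C at z=3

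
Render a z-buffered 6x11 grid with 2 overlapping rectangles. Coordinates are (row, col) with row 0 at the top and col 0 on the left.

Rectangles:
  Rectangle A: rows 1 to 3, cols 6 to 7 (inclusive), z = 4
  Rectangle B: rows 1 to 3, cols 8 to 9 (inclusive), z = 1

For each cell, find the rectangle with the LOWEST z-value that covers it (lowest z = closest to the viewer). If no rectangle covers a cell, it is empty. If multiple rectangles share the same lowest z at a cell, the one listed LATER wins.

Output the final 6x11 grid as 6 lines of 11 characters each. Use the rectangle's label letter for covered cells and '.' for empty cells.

...........
......AABB.
......AABB.
......AABB.
...........
...........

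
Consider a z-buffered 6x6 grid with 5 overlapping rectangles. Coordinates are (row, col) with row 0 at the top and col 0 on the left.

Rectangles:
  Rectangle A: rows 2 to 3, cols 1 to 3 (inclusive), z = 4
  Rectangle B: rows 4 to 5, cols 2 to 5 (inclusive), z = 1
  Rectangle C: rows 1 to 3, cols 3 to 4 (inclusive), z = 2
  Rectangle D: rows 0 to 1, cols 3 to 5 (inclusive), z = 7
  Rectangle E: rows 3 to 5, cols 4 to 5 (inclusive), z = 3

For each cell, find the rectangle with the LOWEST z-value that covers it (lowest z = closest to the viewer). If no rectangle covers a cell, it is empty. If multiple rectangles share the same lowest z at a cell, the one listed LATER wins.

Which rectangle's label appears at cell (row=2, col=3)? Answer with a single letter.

Answer: C

Derivation:
Check cell (2,3):
  A: rows 2-3 cols 1-3 z=4 -> covers; best now A (z=4)
  B: rows 4-5 cols 2-5 -> outside (row miss)
  C: rows 1-3 cols 3-4 z=2 -> covers; best now C (z=2)
  D: rows 0-1 cols 3-5 -> outside (row miss)
  E: rows 3-5 cols 4-5 -> outside (row miss)
Winner: C at z=2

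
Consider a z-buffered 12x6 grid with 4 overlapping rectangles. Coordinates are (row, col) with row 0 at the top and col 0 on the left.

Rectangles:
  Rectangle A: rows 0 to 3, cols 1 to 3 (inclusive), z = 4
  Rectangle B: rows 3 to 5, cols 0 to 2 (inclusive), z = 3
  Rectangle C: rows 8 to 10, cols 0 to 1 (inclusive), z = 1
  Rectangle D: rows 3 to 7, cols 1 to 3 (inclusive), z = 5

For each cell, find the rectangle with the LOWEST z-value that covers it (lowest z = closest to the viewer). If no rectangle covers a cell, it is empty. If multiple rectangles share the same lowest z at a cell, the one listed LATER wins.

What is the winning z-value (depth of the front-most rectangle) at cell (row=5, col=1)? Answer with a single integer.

Answer: 3

Derivation:
Check cell (5,1):
  A: rows 0-3 cols 1-3 -> outside (row miss)
  B: rows 3-5 cols 0-2 z=3 -> covers; best now B (z=3)
  C: rows 8-10 cols 0-1 -> outside (row miss)
  D: rows 3-7 cols 1-3 z=5 -> covers; best now B (z=3)
Winner: B at z=3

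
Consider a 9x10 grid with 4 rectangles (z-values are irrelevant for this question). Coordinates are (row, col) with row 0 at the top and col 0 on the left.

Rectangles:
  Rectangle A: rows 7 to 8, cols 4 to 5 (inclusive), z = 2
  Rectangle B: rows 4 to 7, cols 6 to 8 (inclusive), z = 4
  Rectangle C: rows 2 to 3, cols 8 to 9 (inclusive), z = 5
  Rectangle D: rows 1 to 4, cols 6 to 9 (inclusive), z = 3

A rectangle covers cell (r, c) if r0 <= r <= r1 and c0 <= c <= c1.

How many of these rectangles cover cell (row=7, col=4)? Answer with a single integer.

Answer: 1

Derivation:
Check cell (7,4):
  A: rows 7-8 cols 4-5 -> covers
  B: rows 4-7 cols 6-8 -> outside (col miss)
  C: rows 2-3 cols 8-9 -> outside (row miss)
  D: rows 1-4 cols 6-9 -> outside (row miss)
Count covering = 1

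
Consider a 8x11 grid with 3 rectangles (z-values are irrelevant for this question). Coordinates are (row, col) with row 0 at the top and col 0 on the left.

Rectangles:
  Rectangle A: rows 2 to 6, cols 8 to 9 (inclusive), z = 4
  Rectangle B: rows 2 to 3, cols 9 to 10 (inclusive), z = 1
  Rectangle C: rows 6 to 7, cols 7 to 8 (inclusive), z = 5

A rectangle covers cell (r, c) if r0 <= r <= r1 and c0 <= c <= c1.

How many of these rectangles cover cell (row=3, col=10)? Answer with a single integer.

Answer: 1

Derivation:
Check cell (3,10):
  A: rows 2-6 cols 8-9 -> outside (col miss)
  B: rows 2-3 cols 9-10 -> covers
  C: rows 6-7 cols 7-8 -> outside (row miss)
Count covering = 1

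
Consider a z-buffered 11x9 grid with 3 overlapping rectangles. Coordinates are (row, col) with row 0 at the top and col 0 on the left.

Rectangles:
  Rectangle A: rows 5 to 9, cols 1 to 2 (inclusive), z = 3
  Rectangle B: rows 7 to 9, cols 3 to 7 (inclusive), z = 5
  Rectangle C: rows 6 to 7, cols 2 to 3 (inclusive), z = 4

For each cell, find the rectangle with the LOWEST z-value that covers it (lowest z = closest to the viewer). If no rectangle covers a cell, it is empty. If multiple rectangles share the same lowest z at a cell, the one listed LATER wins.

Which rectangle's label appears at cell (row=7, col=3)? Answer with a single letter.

Answer: C

Derivation:
Check cell (7,3):
  A: rows 5-9 cols 1-2 -> outside (col miss)
  B: rows 7-9 cols 3-7 z=5 -> covers; best now B (z=5)
  C: rows 6-7 cols 2-3 z=4 -> covers; best now C (z=4)
Winner: C at z=4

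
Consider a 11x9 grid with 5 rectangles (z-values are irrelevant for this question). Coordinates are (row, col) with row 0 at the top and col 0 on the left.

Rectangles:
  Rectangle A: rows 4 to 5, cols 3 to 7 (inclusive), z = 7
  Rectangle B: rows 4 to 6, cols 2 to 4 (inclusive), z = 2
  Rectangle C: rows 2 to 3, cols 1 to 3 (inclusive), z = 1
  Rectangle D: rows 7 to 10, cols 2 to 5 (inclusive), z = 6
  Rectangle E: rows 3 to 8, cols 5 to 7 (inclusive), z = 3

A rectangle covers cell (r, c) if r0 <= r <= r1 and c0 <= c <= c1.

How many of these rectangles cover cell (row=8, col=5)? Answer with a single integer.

Answer: 2

Derivation:
Check cell (8,5):
  A: rows 4-5 cols 3-7 -> outside (row miss)
  B: rows 4-6 cols 2-4 -> outside (row miss)
  C: rows 2-3 cols 1-3 -> outside (row miss)
  D: rows 7-10 cols 2-5 -> covers
  E: rows 3-8 cols 5-7 -> covers
Count covering = 2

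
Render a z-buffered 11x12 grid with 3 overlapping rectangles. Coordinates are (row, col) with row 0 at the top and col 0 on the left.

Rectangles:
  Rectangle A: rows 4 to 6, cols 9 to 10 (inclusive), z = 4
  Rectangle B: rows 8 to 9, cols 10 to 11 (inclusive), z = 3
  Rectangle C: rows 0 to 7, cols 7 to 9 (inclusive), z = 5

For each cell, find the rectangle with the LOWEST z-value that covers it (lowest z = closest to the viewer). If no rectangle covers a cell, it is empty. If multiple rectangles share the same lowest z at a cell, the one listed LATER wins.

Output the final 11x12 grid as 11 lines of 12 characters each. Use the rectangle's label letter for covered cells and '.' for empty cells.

.......CCC..
.......CCC..
.......CCC..
.......CCC..
.......CCAA.
.......CCAA.
.......CCAA.
.......CCC..
..........BB
..........BB
............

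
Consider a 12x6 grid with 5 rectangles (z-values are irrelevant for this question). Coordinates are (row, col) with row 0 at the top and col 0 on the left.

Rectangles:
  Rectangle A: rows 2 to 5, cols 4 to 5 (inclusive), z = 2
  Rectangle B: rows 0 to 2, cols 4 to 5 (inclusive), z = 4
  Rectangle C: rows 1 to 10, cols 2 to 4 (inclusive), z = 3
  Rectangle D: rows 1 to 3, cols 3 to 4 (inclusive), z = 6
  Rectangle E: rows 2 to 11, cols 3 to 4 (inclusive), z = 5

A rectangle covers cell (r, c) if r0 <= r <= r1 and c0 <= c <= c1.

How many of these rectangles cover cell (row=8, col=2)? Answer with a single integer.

Check cell (8,2):
  A: rows 2-5 cols 4-5 -> outside (row miss)
  B: rows 0-2 cols 4-5 -> outside (row miss)
  C: rows 1-10 cols 2-4 -> covers
  D: rows 1-3 cols 3-4 -> outside (row miss)
  E: rows 2-11 cols 3-4 -> outside (col miss)
Count covering = 1

Answer: 1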